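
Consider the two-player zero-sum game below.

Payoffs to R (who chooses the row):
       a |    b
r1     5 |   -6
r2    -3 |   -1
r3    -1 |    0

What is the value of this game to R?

-1/2

Row r2 is strictly dominated by row r3, so R never plays it.
The remaining 2×2 game on (r1, r3) × (a, b) has no saddle point. Let R play r1 with probability p; indifference gives 5p − (1−p) = −6p, so p = 1/12.
Similarly C's optimal q on a is 1/2, and the value is 5·(1/2) + (-6)·(1/2) = -1/2.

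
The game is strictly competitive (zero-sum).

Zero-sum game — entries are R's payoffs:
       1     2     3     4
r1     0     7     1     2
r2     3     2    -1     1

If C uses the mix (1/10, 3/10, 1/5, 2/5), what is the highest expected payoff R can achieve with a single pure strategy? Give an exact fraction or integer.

r1: (0)·(1/10) + (7)·(3/10) + (1)·(1/5) + (2)·(2/5) = 31/10.
r2: (3)·(1/10) + (2)·(3/10) + (-1)·(1/5) + (1)·(2/5) = 11/10.
The best pure response is r1 with expected payoff 31/10.

31/10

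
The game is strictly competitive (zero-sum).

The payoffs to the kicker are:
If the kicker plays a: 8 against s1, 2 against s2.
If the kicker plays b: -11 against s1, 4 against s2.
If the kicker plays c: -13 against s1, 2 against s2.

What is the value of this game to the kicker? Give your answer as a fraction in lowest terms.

Row c is strictly dominated by row b, so the kicker never plays it.
The remaining 2×2 game on (a, b) × (s1, s2) has no saddle point. Let the kicker play a with probability p; indifference gives 8p − 11(1−p) = 2p + 4(1−p), so p = 5/7.
Similarly the goalkeeper's optimal q on s1 is 2/21, and the value is 8·(2/21) + (2)·(19/21) = 18/7.

18/7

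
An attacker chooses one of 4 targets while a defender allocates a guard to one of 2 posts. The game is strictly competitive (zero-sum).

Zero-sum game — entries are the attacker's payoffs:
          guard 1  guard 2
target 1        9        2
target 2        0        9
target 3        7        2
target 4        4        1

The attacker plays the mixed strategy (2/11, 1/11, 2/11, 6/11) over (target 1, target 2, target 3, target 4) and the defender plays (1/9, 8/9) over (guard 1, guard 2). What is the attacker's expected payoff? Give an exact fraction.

80/33

Against (1/9, 8/9), each row's expected payoff is target 1: 25/9; target 2: 8; target 3: 23/9; target 4: 4/3.
Taking the (2/11, 1/11, 2/11, 6/11)-weighted average: (2/11)·(25/9) + (1/11)·(8) + (2/11)·(23/9) + (6/11)·(4/3) = 80/33.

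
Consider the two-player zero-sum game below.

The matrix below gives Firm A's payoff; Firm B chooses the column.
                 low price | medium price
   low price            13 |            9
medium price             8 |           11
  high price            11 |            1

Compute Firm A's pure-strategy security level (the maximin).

The worst-case payoff for each row is low price: 9, medium price: 8, high price: 1.
The best of these is 9.

9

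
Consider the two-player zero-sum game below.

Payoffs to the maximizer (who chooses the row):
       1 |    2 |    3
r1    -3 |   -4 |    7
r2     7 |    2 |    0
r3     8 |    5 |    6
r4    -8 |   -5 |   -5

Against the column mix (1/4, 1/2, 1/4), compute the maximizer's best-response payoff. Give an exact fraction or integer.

r1: (-3)·(1/4) + (-4)·(1/2) + (7)·(1/4) = -1.
r2: (7)·(1/4) + (2)·(1/2) + (0)·(1/4) = 11/4.
r3: (8)·(1/4) + (5)·(1/2) + (6)·(1/4) = 6.
r4: (-8)·(1/4) + (-5)·(1/2) + (-5)·(1/4) = -23/4.
The best pure response is r3 with expected payoff 6.

6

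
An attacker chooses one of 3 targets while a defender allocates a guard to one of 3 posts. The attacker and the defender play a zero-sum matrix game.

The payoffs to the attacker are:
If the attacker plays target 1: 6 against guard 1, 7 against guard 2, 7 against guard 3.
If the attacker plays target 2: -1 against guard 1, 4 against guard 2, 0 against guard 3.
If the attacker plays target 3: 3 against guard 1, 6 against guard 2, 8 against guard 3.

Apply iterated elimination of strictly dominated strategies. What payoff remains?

6

Row target 2 is strictly dominated by row target 1 (6>-1, 7>4, 7>0); eliminate target 2.
Column guard 2 is strictly dominated by guard 1 for the defender (6<7, 3<6); eliminate guard 2.
Column guard 3 is strictly dominated by guard 1 for the defender (6<7, 3<8); eliminate guard 3.
Row target 3 is strictly dominated by row target 1 (6>3); eliminate target 3.
Only (target 1, guard 1) remains, with payoff 6.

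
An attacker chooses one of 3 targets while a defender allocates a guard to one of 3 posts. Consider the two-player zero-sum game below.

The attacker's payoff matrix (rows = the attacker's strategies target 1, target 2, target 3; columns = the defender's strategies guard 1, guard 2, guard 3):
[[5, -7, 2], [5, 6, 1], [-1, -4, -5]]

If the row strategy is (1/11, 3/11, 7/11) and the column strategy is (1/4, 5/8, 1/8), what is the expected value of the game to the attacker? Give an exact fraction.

Against (1/4, 5/8, 1/8), each row's expected payoff is target 1: -23/8; target 2: 41/8; target 3: -27/8.
Taking the (1/11, 3/11, 7/11)-weighted average: (1/11)·(-23/8) + (3/11)·(41/8) + (7/11)·(-27/8) = -89/88.

-89/88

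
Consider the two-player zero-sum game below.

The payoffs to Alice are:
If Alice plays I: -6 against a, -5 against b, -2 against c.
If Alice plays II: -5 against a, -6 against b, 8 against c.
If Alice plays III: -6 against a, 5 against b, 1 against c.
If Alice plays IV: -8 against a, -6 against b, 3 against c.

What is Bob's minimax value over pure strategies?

The worst case (largest entry) in each column is a: -5, b: 5, c: 8.
The best (smallest) of these is -5.

-5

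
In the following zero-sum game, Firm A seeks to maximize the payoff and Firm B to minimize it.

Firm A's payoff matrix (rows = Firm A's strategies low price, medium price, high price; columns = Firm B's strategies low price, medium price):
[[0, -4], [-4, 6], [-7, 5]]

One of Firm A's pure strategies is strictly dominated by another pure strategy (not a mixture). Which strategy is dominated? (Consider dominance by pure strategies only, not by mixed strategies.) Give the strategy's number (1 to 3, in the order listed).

Compare high price with medium price: -4 > -7, 6 > 5.
So medium price strictly dominates high price for Firm A; high price is strictly dominated.

3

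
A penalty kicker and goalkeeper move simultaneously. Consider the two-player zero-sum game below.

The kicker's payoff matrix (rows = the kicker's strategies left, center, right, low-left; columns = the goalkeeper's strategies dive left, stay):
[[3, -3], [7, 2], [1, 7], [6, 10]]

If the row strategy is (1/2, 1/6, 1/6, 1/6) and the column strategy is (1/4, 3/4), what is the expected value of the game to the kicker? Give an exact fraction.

Against (1/4, 3/4), each row's expected payoff is left: -3/2; center: 13/4; right: 11/2; low-left: 9.
Taking the (1/2, 1/6, 1/6, 1/6)-weighted average: (1/2)·(-3/2) + (1/6)·(13/4) + (1/6)·(11/2) + (1/6)·(9) = 53/24.

53/24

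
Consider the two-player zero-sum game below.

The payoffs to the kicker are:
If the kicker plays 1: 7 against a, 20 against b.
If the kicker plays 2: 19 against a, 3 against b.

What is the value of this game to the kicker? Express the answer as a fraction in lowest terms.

Row minima are 7 and 3, so the kicker's maximin is 7; column maxima are 19 and 20, so the goalkeeper's minimax is 19. These differ, so the equilibrium is in mixed strategies.
Let the kicker play 1 with probability p. The goalkeeper is indifferent when 7p + 19(1−p) = 20p + 3(1−p), giving p = 16/29.
Let the goalkeeper play a with probability q. The kicker is indifferent when 7q + 20(1−q) = 19q + 3(1−q), giving q = 17/29.
The value is 7·(17/29) + (20)·(12/29) = 359/29.

359/29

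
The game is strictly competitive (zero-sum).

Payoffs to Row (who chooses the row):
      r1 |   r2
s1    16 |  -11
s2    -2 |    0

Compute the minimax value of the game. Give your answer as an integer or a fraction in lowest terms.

Row minima are -11 and -2, so Row's maximin is -2; column maxima are 16 and 0, so Column's minimax is 0. These differ, so the equilibrium is in mixed strategies.
Let Row play s1 with probability p. Column is indifferent when 16p − 2(1−p) = −11p, giving p = 2/29.
Let Column play r1 with probability q. Row is indifferent when 16q − 11(1−q) = −2q, giving q = 11/29.
The value is 16·(11/29) + (-11)·(18/29) = -22/29.

-22/29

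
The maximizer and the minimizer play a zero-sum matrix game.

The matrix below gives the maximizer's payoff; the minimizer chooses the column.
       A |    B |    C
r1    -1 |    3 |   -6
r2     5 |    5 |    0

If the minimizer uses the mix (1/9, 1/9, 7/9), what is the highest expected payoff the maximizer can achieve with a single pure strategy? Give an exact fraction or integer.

10/9

r1: (-1)·(1/9) + (3)·(1/9) + (-6)·(7/9) = -40/9.
r2: (5)·(1/9) + (5)·(1/9) + (0)·(7/9) = 10/9.
The best pure response is r2 with expected payoff 10/9.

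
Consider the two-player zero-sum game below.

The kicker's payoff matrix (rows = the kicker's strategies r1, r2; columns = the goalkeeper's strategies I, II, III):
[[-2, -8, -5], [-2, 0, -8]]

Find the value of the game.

-64/11

Column I is strictly dominated by III for the goalkeeper (it gives the kicker more in every row).
The remaining 2×2 game on (r1, r2) × (II, III) has no saddle point. Let the kicker play r1 with probability p; indifference gives −8p = −5p − 8(1−p), so p = 8/11.
Similarly the goalkeeper's optimal q on II is 3/11, and the value is -8·(3/11) + (-5)·(8/11) = -64/11.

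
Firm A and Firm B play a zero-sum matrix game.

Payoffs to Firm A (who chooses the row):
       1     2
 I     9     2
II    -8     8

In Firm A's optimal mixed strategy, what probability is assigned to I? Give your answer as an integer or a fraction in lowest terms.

16/23

Row minima are 2 and -8, so Firm A's maximin is 2; column maxima are 9 and 8, so Firm B's minimax is 8. These differ, so the equilibrium is in mixed strategies.
Let Firm A play I with probability p. Firm B is indifferent when 9p − 8(1−p) = 2p + 8(1−p), giving p = 16/23.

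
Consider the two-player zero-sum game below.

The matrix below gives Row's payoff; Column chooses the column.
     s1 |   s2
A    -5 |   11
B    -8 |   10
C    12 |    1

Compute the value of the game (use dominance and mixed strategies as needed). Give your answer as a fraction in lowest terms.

137/27

Row B is strictly dominated by row A, so Row never plays it.
The remaining 2×2 game on (A, C) × (s1, s2) has no saddle point. Let Row play A with probability p; indifference gives −5p + 12(1−p) = 11p + (1−p), so p = 11/27.
Similarly Column's optimal q on s1 is 10/27, and the value is -5·(10/27) + (11)·(17/27) = 137/27.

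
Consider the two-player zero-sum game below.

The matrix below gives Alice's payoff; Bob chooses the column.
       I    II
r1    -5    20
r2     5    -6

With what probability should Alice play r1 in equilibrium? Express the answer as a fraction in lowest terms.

Row minima are -5 and -6, so Alice's maximin is -5; column maxima are 5 and 20, so Bob's minimax is 5. These differ, so the equilibrium is in mixed strategies.
Let Alice play r1 with probability p. Bob is indifferent when −5p + 5(1−p) = 20p − 6(1−p), giving p = 11/36.

11/36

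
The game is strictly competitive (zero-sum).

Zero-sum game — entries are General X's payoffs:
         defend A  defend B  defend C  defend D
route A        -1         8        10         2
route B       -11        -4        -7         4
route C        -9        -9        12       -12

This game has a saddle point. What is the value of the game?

-1

Row minima: -1, -11, -12 → General X's maximin is -1.
Column maxima: -1, 8, 12, 4 → General Y's minimax is -1.
They coincide at (route A, defend A), so the value is -1.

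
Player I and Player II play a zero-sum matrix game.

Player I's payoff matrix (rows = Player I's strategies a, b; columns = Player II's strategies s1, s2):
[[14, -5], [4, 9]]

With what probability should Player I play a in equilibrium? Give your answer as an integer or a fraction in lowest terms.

Row minima are -5 and 4, so Player I's maximin is 4; column maxima are 14 and 9, so Player II's minimax is 9. These differ, so the equilibrium is in mixed strategies.
Let Player I play a with probability p. Player II is indifferent when 14p + 4(1−p) = −5p + 9(1−p), giving p = 5/24.

5/24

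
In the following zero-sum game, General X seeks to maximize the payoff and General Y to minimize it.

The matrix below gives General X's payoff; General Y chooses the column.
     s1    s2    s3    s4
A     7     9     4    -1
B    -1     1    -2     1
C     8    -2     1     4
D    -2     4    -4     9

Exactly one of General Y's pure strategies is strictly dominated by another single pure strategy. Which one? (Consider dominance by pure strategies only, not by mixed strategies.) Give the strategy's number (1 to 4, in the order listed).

General Y prefers columns that give General X less. Compare s1 with s3: 4 < 7, -2 < -1, 1 < 8, -4 < -2.
So s3 strictly dominates s1 for General Y; s1 is strictly dominated.

1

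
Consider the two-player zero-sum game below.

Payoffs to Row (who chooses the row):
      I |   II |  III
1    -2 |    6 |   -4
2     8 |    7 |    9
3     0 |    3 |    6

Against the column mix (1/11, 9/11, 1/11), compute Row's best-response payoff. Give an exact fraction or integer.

1: (-2)·(1/11) + (6)·(9/11) + (-4)·(1/11) = 48/11.
2: (8)·(1/11) + (7)·(9/11) + (9)·(1/11) = 80/11.
3: (0)·(1/11) + (3)·(9/11) + (6)·(1/11) = 3.
The best pure response is 2 with expected payoff 80/11.

80/11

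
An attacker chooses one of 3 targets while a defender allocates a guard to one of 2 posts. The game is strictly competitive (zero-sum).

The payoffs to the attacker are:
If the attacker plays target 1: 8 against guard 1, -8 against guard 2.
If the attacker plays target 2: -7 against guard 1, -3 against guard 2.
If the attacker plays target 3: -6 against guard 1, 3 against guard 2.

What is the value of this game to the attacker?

Row target 2 is strictly dominated by row target 3, so the attacker never plays it.
The remaining 2×2 game on (target 1, target 3) × (guard 1, guard 2) has no saddle point. Let the attacker play target 1 with probability p; indifference gives 8p − 6(1−p) = −8p + 3(1−p), so p = 9/25.
Similarly the defender's optimal q on guard 1 is 11/25, and the value is 8·(11/25) + (-8)·(14/25) = -24/25.

-24/25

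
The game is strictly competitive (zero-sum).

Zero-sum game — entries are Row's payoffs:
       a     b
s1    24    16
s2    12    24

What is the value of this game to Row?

96/5

Row minima are 16 and 12, so Row's maximin is 16; column maxima are 24 and 24, so Column's minimax is 24. These differ, so the equilibrium is in mixed strategies.
Let Row play s1 with probability p. Column is indifferent when 24p + 12(1−p) = 16p + 24(1−p), giving p = 3/5.
Let Column play a with probability q. Row is indifferent when 24q + 16(1−q) = 12q + 24(1−q), giving q = 2/5.
The value is 24·(2/5) + (16)·(3/5) = 96/5.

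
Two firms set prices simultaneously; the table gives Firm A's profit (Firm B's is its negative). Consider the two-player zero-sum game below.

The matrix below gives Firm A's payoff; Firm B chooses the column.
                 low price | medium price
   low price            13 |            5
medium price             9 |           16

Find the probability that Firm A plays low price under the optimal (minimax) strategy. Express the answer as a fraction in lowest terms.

Row minima are 5 and 9, so Firm A's maximin is 9; column maxima are 13 and 16, so Firm B's minimax is 13. These differ, so the equilibrium is in mixed strategies.
Let Firm A play low price with probability p. Firm B is indifferent when 13p + 9(1−p) = 5p + 16(1−p), giving p = 7/15.

7/15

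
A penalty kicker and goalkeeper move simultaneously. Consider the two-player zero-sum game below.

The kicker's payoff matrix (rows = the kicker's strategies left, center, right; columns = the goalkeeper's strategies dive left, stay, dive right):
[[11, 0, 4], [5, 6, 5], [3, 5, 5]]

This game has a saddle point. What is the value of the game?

5

Row minima: 0, 5, 3 → the kicker's maximin is 5.
Column maxima: 11, 6, 5 → the goalkeeper's minimax is 5.
They coincide at (center, dive right), so the value is 5.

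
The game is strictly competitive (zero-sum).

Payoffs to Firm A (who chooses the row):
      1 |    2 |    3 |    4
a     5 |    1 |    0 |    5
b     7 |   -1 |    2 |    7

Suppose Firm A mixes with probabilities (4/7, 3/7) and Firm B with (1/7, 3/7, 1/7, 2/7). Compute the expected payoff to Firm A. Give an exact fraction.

Against (1/7, 3/7, 1/7, 2/7), each row's expected payoff is a: 18/7; b: 20/7.
Taking the (4/7, 3/7)-weighted average: (4/7)·(18/7) + (3/7)·(20/7) = 132/49.

132/49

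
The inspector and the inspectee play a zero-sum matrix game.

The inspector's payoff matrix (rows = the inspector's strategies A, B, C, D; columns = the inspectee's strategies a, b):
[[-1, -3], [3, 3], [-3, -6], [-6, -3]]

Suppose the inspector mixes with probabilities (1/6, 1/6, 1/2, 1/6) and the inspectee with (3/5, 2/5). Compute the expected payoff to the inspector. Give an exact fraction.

-27/10

Against (3/5, 2/5), each row's expected payoff is A: -9/5; B: 3; C: -21/5; D: -24/5.
Taking the (1/6, 1/6, 1/2, 1/6)-weighted average: (1/6)·(-9/5) + (1/6)·(3) + (1/2)·(-21/5) + (1/6)·(-24/5) = -27/10.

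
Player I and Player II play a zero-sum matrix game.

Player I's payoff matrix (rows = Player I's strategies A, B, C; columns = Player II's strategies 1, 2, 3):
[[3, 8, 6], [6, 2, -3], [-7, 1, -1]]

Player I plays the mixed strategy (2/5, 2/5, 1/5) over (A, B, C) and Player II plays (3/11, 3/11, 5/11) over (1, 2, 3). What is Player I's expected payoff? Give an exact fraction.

11/5

Against (3/11, 3/11, 5/11), each row's expected payoff is A: 63/11; B: 9/11; C: -23/11.
Taking the (2/5, 2/5, 1/5)-weighted average: (2/5)·(63/11) + (2/5)·(9/11) + (1/5)·(-23/11) = 11/5.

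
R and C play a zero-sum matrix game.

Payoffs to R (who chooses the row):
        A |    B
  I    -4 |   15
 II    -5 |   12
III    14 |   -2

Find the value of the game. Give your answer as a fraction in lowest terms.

Row II is strictly dominated by row I, so R never plays it.
The remaining 2×2 game on (I, III) × (A, B) has no saddle point. Let R play I with probability p; indifference gives −4p + 14(1−p) = 15p − 2(1−p), so p = 16/35.
Similarly C's optimal q on A is 17/35, and the value is -4·(17/35) + (15)·(18/35) = 202/35.

202/35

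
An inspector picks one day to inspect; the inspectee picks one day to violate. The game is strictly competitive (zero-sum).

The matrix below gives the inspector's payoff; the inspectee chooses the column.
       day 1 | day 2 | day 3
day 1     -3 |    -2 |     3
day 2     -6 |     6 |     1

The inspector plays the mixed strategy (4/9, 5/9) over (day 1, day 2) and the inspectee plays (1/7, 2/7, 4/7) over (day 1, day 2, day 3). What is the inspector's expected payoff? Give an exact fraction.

10/9

Against (1/7, 2/7, 4/7), each row's expected payoff is day 1: 5/7; day 2: 10/7.
Taking the (4/9, 5/9)-weighted average: (4/9)·(5/7) + (5/9)·(10/7) = 10/9.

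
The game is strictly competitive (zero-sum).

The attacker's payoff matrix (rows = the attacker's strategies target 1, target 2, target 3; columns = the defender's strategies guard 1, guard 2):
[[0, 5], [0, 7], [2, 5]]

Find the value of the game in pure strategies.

2

Row minima: 0, 0, 2 → the attacker's maximin is 2.
Column maxima: 2, 7 → the defender's minimax is 2.
They coincide at (target 3, guard 1), so the value is 2.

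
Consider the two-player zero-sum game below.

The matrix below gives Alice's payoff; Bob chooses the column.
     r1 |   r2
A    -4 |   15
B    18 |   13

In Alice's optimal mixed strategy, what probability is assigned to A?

Row minima are -4 and 13, so Alice's maximin is 13; column maxima are 18 and 15, so Bob's minimax is 15. These differ, so the equilibrium is in mixed strategies.
Let Alice play A with probability p. Bob is indifferent when −4p + 18(1−p) = 15p + 13(1−p), giving p = 5/24.

5/24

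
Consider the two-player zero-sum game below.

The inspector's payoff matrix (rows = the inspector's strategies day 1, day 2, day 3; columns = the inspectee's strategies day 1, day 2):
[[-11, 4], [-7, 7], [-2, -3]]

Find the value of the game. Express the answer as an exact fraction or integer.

Row day 1 is strictly dominated by row day 2, so the inspector never plays it.
The remaining 2×2 game on (day 2, day 3) × (day 1, day 2) has no saddle point. Let the inspector play day 2 with probability p; indifference gives −7p − 2(1−p) = 7p − 3(1−p), so p = 1/15.
Similarly the inspectee's optimal q on day 1 is 2/3, and the value is -7·(2/3) + (7)·(1/3) = -7/3.

-7/3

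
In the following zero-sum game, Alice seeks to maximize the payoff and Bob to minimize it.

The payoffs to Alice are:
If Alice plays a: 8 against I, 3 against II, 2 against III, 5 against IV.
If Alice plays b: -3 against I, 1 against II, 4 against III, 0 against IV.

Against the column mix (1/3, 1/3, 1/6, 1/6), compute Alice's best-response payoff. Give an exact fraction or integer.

a: (8)·(1/3) + (3)·(1/3) + (2)·(1/6) + (5)·(1/6) = 29/6.
b: (-3)·(1/3) + (1)·(1/3) + (4)·(1/6) + (0)·(1/6) = 0.
The best pure response is a with expected payoff 29/6.

29/6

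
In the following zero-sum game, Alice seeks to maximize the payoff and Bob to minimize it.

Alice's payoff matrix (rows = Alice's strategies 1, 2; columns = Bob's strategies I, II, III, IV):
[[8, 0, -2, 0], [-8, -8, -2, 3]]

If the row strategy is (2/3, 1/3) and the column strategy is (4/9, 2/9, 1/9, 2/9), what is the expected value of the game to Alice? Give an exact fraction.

16/27

Against (4/9, 2/9, 1/9, 2/9), each row's expected payoff is 1: 10/3; 2: -44/9.
Taking the (2/3, 1/3)-weighted average: (2/3)·(10/3) + (1/3)·(-44/9) = 16/27.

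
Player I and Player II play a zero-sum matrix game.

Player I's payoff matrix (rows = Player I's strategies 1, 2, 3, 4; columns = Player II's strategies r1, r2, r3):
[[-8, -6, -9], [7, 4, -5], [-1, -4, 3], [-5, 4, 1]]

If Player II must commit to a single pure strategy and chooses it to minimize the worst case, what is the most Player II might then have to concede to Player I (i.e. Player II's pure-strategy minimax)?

3

The worst case (largest entry) in each column is r1: 7, r2: 4, r3: 3.
The best (smallest) of these is 3.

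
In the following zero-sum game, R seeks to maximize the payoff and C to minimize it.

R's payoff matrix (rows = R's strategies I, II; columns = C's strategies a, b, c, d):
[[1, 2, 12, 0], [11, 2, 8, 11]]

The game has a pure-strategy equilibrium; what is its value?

Row minima: 0, 2 → R's maximin is 2.
Column maxima: 11, 2, 12, 11 → C's minimax is 2.
They coincide at (II, b), so the value is 2.

2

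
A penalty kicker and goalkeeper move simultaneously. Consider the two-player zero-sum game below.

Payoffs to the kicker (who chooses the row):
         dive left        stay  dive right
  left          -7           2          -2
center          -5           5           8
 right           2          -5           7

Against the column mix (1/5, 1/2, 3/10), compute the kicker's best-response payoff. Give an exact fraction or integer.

39/10

left: (-7)·(1/5) + (2)·(1/2) + (-2)·(3/10) = -1.
center: (-5)·(1/5) + (5)·(1/2) + (8)·(3/10) = 39/10.
right: (2)·(1/5) + (-5)·(1/2) + (7)·(3/10) = 0.
The best pure response is center with expected payoff 39/10.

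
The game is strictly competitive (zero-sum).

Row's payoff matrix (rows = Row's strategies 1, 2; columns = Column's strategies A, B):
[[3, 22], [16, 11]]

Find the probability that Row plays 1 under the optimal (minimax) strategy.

5/24

Row minima are 3 and 11, so Row's maximin is 11; column maxima are 16 and 22, so Column's minimax is 16. These differ, so the equilibrium is in mixed strategies.
Let Row play 1 with probability p. Column is indifferent when 3p + 16(1−p) = 22p + 11(1−p), giving p = 5/24.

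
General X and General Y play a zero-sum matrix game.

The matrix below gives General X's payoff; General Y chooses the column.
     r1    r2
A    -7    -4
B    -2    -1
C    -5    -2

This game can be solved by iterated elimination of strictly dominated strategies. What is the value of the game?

-2

Row A is strictly dominated by row B (-2>-7, -1>-4); eliminate A.
Column r2 is strictly dominated by r1 for General Y (-2<-1, -5<-2); eliminate r2.
Row C is strictly dominated by row B (-2>-5); eliminate C.
Only (B, r1) remains, with payoff -2.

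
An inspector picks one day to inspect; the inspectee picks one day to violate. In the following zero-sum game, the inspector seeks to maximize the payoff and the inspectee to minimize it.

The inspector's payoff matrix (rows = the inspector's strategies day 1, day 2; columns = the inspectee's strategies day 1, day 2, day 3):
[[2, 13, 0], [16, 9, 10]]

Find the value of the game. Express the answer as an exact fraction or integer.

Column day 1 is strictly dominated by day 3 for the inspectee (it gives the inspector more in every row).
The remaining 2×2 game on (day 1, day 2) × (day 2, day 3) has no saddle point. Let the inspector play day 1 with probability p; indifference gives 13p + 9(1−p) = 10(1−p), so p = 1/14.
Similarly the inspectee's optimal q on day 2 is 5/7, and the value is 13·(5/7) + (0)·(2/7) = 65/7.

65/7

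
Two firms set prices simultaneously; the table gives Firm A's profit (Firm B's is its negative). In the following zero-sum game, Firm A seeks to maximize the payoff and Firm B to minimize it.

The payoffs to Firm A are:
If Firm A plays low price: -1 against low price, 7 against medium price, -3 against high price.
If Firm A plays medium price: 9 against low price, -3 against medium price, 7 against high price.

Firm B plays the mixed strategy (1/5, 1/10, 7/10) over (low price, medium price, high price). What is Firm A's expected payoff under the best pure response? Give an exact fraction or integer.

low price: (-1)·(1/5) + (7)·(1/10) + (-3)·(7/10) = -8/5.
medium price: (9)·(1/5) + (-3)·(1/10) + (7)·(7/10) = 32/5.
The best pure response is medium price with expected payoff 32/5.

32/5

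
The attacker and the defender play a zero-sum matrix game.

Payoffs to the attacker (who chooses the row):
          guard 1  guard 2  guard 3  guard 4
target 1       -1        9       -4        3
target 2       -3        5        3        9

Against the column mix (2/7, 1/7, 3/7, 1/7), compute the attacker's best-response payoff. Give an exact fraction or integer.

target 1: (-1)·(2/7) + (9)·(1/7) + (-4)·(3/7) + (3)·(1/7) = -2/7.
target 2: (-3)·(2/7) + (5)·(1/7) + (3)·(3/7) + (9)·(1/7) = 17/7.
The best pure response is target 2 with expected payoff 17/7.

17/7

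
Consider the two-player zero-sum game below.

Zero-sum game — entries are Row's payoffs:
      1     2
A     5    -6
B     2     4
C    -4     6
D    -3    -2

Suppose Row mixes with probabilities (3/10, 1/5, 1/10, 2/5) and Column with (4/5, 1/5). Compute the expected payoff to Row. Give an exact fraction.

Against (4/5, 1/5), each row's expected payoff is A: 14/5; B: 12/5; C: -2; D: -14/5.
Taking the (3/10, 1/5, 1/10, 2/5)-weighted average: (3/10)·(14/5) + (1/5)·(12/5) + (1/10)·(-2) + (2/5)·(-14/5) = 0.

0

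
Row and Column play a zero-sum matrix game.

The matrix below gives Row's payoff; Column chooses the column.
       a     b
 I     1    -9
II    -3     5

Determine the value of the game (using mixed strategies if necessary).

Row minima are -9 and -3, so Row's maximin is -3; column maxima are 1 and 5, so Column's minimax is 1. These differ, so the equilibrium is in mixed strategies.
Let Row play I with probability p. Column is indifferent when p − 3(1−p) = −9p + 5(1−p), giving p = 4/9.
Let Column play a with probability q. Row is indifferent when q − 9(1−q) = −3q + 5(1−q), giving q = 7/9.
The value is 1·(7/9) + (-9)·(2/9) = -11/9.

-11/9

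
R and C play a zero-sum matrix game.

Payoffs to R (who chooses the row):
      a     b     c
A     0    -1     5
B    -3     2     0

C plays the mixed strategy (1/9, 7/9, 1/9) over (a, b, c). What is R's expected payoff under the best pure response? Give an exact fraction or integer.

A: (0)·(1/9) + (-1)·(7/9) + (5)·(1/9) = -2/9.
B: (-3)·(1/9) + (2)·(7/9) + (0)·(1/9) = 11/9.
The best pure response is B with expected payoff 11/9.

11/9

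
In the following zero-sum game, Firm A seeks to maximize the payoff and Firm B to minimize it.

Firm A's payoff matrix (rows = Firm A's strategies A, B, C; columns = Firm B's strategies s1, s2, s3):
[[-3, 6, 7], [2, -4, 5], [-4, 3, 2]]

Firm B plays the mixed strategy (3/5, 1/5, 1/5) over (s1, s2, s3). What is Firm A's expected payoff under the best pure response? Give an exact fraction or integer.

7/5

A: (-3)·(3/5) + (6)·(1/5) + (7)·(1/5) = 4/5.
B: (2)·(3/5) + (-4)·(1/5) + (5)·(1/5) = 7/5.
C: (-4)·(3/5) + (3)·(1/5) + (2)·(1/5) = -7/5.
The best pure response is B with expected payoff 7/5.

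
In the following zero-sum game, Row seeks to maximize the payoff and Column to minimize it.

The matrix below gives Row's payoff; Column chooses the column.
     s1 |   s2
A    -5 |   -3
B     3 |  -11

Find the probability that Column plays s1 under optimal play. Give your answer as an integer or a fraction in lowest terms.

1/2

Row minima are -5 and -11, so Row's maximin is -5; column maxima are 3 and -3, so Column's minimax is -3. These differ, so the equilibrium is in mixed strategies.
Let Column play s1 with probability q. Row is indifferent when −5q − 3(1−q) = 3q − 11(1−q), giving q = 1/2.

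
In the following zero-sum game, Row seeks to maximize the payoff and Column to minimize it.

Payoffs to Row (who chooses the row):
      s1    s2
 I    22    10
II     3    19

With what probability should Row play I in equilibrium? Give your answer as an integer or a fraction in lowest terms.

4/7

Row minima are 10 and 3, so Row's maximin is 10; column maxima are 22 and 19, so Column's minimax is 19. These differ, so the equilibrium is in mixed strategies.
Let Row play I with probability p. Column is indifferent when 22p + 3(1−p) = 10p + 19(1−p), giving p = 4/7.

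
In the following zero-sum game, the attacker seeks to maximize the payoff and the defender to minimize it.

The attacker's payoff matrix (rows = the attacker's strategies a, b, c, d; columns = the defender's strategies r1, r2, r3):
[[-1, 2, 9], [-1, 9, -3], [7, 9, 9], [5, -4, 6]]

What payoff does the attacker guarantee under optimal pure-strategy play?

7

Row minima: -1, -3, 7, -4 → the attacker's maximin is 7.
Column maxima: 7, 9, 9 → the defender's minimax is 7.
They coincide at (c, r1), so the value is 7.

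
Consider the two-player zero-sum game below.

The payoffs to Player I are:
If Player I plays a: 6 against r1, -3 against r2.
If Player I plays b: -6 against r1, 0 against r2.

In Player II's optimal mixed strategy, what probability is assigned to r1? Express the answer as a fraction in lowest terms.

1/5

Row minima are -3 and -6, so Player I's maximin is -3; column maxima are 6 and 0, so Player II's minimax is 0. These differ, so the equilibrium is in mixed strategies.
Let Player II play r1 with probability q. Player I is indifferent when 6q − 3(1−q) = −6q, giving q = 1/5.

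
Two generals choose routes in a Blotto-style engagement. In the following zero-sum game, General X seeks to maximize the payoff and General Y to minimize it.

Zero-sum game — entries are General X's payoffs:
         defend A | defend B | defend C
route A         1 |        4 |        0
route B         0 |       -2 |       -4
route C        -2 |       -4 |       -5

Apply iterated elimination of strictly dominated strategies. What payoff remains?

0

Row route C is strictly dominated by row route A (1>-2, 4>-4, 0>-5); eliminate route C.
Column defend A is strictly dominated by defend C for General Y (0<1, -4<0); eliminate defend A.
Row route B is strictly dominated by row route A (4>-2, 0>-4); eliminate route B.
Column defend B is strictly dominated by defend C for General Y (0<4); eliminate defend B.
Only (route A, defend C) remains, with payoff 0.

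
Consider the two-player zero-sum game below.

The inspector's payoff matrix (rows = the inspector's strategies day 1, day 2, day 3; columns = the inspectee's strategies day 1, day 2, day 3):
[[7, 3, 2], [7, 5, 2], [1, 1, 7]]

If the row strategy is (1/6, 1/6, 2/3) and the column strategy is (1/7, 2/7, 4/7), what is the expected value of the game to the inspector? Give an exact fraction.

Against (1/7, 2/7, 4/7), each row's expected payoff is day 1: 3; day 2: 25/7; day 3: 31/7.
Taking the (1/6, 1/6, 2/3)-weighted average: (1/6)·(3) + (1/6)·(25/7) + (2/3)·(31/7) = 85/21.

85/21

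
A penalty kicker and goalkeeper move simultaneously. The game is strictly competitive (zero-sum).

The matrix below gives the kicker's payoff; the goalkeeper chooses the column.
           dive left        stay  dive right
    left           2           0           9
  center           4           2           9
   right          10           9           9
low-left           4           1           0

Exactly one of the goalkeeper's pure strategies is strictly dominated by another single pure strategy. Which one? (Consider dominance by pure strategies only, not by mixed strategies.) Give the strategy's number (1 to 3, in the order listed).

1

The goalkeeper prefers columns that give the kicker less. Compare dive left with stay: 0 < 2, 2 < 4, 9 < 10, 1 < 4.
So stay strictly dominates dive left for the goalkeeper; dive left is strictly dominated.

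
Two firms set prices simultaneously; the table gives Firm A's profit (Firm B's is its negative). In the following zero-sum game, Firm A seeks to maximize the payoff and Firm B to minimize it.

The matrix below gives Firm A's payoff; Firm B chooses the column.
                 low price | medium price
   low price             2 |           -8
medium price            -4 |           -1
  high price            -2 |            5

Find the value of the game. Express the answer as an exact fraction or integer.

Row medium price is strictly dominated by row high price, so Firm A never plays it.
The remaining 2×2 game on (low price, high price) × (low price, medium price) has no saddle point. Let Firm A play low price with probability p; indifference gives 2p − 2(1−p) = −8p + 5(1−p), so p = 7/17.
Similarly Firm B's optimal q on low price is 13/17, and the value is 2·(13/17) + (-8)·(4/17) = -6/17.

-6/17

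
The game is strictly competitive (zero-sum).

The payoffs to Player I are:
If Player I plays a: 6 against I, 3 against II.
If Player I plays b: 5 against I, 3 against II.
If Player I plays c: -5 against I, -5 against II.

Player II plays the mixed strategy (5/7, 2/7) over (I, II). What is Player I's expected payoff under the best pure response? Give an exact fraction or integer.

36/7

a: (6)·(5/7) + (3)·(2/7) = 36/7.
b: (5)·(5/7) + (3)·(2/7) = 31/7.
c: (-5)·(5/7) + (-5)·(2/7) = -5.
The best pure response is a with expected payoff 36/7.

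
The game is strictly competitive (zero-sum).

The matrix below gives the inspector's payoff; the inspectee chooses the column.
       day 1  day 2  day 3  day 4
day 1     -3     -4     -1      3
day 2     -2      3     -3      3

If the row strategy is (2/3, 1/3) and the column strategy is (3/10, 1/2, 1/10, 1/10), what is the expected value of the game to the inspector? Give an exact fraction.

-3/2

Against (3/10, 1/2, 1/10, 1/10), each row's expected payoff is day 1: -27/10; day 2: 9/10.
Taking the (2/3, 1/3)-weighted average: (2/3)·(-27/10) + (1/3)·(9/10) = -3/2.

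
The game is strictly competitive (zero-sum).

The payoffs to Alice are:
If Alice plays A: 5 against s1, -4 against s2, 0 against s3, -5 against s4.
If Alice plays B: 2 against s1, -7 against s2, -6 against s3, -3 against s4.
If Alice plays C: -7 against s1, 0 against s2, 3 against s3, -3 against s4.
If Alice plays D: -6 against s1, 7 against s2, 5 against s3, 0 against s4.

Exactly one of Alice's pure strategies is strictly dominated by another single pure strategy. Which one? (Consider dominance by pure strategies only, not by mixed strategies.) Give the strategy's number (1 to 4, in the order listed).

3

Compare C with D: -6 > -7, 7 > 0, 5 > 3, 0 > -3.
So D strictly dominates C for Alice; C is strictly dominated.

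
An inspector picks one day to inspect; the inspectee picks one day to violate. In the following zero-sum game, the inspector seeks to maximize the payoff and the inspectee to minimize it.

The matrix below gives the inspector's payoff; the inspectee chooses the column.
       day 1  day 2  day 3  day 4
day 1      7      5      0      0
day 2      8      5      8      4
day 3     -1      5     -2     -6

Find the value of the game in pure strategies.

4

Row minima: 0, 4, -6 → the inspector's maximin is 4.
Column maxima: 8, 5, 8, 4 → the inspectee's minimax is 4.
They coincide at (day 2, day 4), so the value is 4.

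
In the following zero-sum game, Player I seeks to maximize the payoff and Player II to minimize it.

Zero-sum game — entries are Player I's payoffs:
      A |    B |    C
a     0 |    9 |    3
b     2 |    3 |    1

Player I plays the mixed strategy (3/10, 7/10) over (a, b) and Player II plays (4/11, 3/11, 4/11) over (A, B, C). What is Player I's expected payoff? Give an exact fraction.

Against (4/11, 3/11, 4/11), each row's expected payoff is a: 39/11; b: 21/11.
Taking the (3/10, 7/10)-weighted average: (3/10)·(39/11) + (7/10)·(21/11) = 12/5.

12/5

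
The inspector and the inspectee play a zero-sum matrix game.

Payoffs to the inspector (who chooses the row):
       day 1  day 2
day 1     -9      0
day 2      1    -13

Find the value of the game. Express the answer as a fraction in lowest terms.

-117/23

Row minima are -9 and -13, so the inspector's maximin is -9; column maxima are 1 and 0, so the inspectee's minimax is 0. These differ, so the equilibrium is in mixed strategies.
Let the inspector play day 1 with probability p. The inspectee is indifferent when −9p + (1−p) = −13(1−p), giving p = 14/23.
Let the inspectee play day 1 with probability q. The inspector is indifferent when −9q = q − 13(1−q), giving q = 13/23.
The value is -9·(13/23) + (0)·(10/23) = -117/23.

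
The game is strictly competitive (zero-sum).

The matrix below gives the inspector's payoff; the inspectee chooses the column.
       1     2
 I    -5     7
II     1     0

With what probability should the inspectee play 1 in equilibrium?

Row minima are -5 and 0, so the inspector's maximin is 0; column maxima are 1 and 7, so the inspectee's minimax is 1. These differ, so the equilibrium is in mixed strategies.
Let the inspectee play 1 with probability q. The inspector is indifferent when −5q + 7(1−q) = q, giving q = 7/13.

7/13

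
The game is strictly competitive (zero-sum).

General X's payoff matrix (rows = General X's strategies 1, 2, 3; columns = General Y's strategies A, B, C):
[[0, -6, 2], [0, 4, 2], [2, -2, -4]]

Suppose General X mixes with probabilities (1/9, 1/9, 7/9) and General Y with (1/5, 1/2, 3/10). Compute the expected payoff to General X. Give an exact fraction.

-62/45

Against (1/5, 1/2, 3/10), each row's expected payoff is 1: -12/5; 2: 13/5; 3: -9/5.
Taking the (1/9, 1/9, 7/9)-weighted average: (1/9)·(-12/5) + (1/9)·(13/5) + (7/9)·(-9/5) = -62/45.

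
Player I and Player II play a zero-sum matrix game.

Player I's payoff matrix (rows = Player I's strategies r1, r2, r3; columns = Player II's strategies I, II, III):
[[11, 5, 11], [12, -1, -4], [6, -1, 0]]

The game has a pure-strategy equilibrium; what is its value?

5

Row minima: 5, -4, -1 → Player I's maximin is 5.
Column maxima: 12, 5, 11 → Player II's minimax is 5.
They coincide at (r1, II), so the value is 5.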